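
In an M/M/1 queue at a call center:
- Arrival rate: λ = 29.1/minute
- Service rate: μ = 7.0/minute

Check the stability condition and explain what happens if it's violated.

Stability requires ρ = λ/(cμ) < 1
ρ = 29.1/(1 × 7.0) = 29.1/7.00 = 4.1571
Since 4.1571 ≥ 1, the system is UNSTABLE.
Queue grows without bound. Need μ > λ = 29.1.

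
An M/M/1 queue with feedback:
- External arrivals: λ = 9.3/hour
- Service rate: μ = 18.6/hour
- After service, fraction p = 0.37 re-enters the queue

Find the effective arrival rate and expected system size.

Effective arrival rate: λ_eff = λ/(1-p) = 9.3/(1-0.37) = 9.3/0.63 = 14.7619
ρ = λ_eff/μ = 14.7619/18.6 = 0.793651
L = ρ/(1-ρ) = 0.793651/(1-0.793651) = 3.8462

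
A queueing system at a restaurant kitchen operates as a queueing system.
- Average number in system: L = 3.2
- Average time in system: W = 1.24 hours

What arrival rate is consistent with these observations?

Little's Law: L = λW, so λ = L/W
λ = 3.2/1.24 = 2.5806 orders/hour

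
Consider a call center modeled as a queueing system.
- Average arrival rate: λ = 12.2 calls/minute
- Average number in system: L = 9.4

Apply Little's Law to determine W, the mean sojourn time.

Little's Law: L = λW, so W = L/λ
W = 9.4/12.2 = 0.7705 minutes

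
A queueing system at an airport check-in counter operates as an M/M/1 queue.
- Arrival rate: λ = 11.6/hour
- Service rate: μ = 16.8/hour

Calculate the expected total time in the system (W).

First, compute utilization: ρ = λ/μ = 11.6/16.8 = 0.6905
For M/M/1: W = 1/(μ-λ)
W = 1/(16.8-11.6) = 1/5.20
W = 0.1923 hours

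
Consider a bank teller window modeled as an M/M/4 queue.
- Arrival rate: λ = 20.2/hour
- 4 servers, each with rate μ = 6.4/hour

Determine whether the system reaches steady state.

Stability requires ρ = λ/(cμ) < 1
ρ = 20.2/(4 × 6.4) = 20.2/25.60 = 0.7891
Since 0.7891 < 1, the system is STABLE.
The servers are busy 78.91% of the time.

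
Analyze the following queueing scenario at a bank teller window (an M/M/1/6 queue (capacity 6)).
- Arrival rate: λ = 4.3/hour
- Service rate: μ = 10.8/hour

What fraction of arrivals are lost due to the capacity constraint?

ρ = λ/μ = 4.3/10.8 = 0.39815
P₀ = (1-ρ)/(1-ρ^(K+1)) = (1-0.39815)/(1-0.39815^7) = 0.6018/0.9984 = 0.6028
P_K = P₀×ρ^K = 0.60281 × 0.39815^6 = 0.60281 × 0.0039836 = 0.002401
Blocking probability = 0.24%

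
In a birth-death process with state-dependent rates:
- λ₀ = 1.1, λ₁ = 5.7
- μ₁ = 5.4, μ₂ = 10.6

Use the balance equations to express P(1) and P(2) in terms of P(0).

Balance equations:
State 0: λ₀P₀ = μ₁P₁ → P₁ = (λ₀/μ₁)P₀ = (1.1/5.4)P₀ = 0.2037P₀
State 1: P₂ = (λ₀λ₁)/(μ₁μ₂)P₀ = (1.1×5.7)/(5.4×10.6)P₀ = 0.1095P₀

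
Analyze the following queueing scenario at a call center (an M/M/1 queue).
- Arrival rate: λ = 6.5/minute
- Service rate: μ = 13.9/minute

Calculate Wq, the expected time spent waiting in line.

First, compute utilization: ρ = λ/μ = 6.5/13.9 = 0.4676
For M/M/1: Wq = λ/(μ(μ-λ))
Wq = 6.5/(13.9 × (13.9-6.5))
Wq = 6.5/(13.9 × 7.40)
Wq = 0.06319 minutes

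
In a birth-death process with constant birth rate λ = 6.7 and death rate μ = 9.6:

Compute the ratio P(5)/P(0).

For constant rates: P(n)/P(0) = (λ/μ)^n
P(5)/P(0) = (6.7/9.6)^5 = 0.6979^5 = 0.1656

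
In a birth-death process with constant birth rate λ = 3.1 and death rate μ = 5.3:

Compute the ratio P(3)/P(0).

For constant rates: P(n)/P(0) = (λ/μ)^n
P(3)/P(0) = (3.1/5.3)^3 = 0.5849^3 = 0.2001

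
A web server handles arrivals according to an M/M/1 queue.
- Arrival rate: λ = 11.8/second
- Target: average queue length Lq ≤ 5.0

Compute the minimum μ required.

For M/M/1: Lq = λ²/(μ(μ-λ))
Need Lq ≤ 5.0, i.e. μ(μ-λ) ≥ λ²/5.0
μ² - 11.8μ - 139.24/5.0 ≥ 0  →  μ² - 11.8μ - 27.8480 ≥ 0
Quadratic formula (positive root): μ = [λ + √(λ² + 4×27.8480)]/2
Discriminant: 139.24 + 4×27.8480 = 250.6320, √250.6320 = 15.8314
μ ≥ (11.8 + 15.8314)/2 = 13.8157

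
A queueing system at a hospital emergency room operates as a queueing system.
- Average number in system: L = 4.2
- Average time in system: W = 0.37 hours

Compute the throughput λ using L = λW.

Little's Law: L = λW, so λ = L/W
λ = 4.2/0.37 = 11.3514 patients/hour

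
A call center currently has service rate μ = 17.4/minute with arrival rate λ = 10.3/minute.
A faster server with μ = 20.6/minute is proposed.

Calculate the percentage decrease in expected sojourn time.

System 1: ρ₁ = 10.3/17.4 = 0.5920, W₁ = 1/(17.4-10.3) = 0.14085
System 2: ρ₂ = 10.3/20.6 = 0.5000, W₂ = 1/(20.6-10.3) = 0.097087
Improvement: (W₁-W₂)/W₁ = (0.14085-0.097087)/0.14085 = 31.07%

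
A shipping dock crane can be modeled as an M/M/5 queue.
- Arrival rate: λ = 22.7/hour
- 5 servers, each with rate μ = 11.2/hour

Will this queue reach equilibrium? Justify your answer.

Stability requires ρ = λ/(cμ) < 1
ρ = 22.7/(5 × 11.2) = 22.7/56.00 = 0.4054
Since 0.4054 < 1, the system is STABLE.
The servers are busy 40.54% of the time.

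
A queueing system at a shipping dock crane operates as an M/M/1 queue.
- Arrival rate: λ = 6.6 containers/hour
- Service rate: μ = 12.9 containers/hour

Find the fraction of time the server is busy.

Server utilization: ρ = λ/μ
ρ = 6.6/12.9 = 0.5116
The server is busy 51.16% of the time.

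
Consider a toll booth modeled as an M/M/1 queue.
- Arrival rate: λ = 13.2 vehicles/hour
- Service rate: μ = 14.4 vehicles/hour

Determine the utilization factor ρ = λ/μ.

Server utilization: ρ = λ/μ
ρ = 13.2/14.4 = 0.9167
The server is busy 91.67% of the time.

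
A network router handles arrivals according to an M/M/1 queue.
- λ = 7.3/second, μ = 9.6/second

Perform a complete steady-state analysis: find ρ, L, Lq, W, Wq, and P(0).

Step 1: ρ = λ/μ = 7.3/9.6 = 0.7604
Step 2: L = λ/(μ-λ) = 7.3/2.30 = 3.1739
Step 3: Lq = λ²/(μ(μ-λ)) = 53.29/(9.6×2.30) = 2.4135
Step 4: W = 1/(μ-λ) = 1/2.30 = 0.43478
Step 5: Wq = λ/(μ(μ-λ)) = 7.3/(9.6×2.30) = 0.3306
Step 6: P(0) = 1-ρ = 0.2396
Verify: L = λW = 7.3×0.43478 = 3.1739 ✔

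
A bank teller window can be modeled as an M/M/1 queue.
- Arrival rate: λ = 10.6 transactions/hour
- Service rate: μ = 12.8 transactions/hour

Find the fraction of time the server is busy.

Server utilization: ρ = λ/μ
ρ = 10.6/12.8 = 0.8281
The server is busy 82.81% of the time.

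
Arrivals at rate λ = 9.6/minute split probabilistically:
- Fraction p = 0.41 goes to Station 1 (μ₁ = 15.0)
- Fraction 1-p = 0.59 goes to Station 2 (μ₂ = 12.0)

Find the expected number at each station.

Effective rates: λ₁ = 9.6×0.41 = 3.936, λ₂ = 9.6×0.59 = 5.664
Station 1: ρ₁ = 3.936/15.0 = 0.2624, L₁ = ρ₁/(1-ρ₁) = 0.2624/(1-0.2624) = 0.3557
Station 2: ρ₂ = 5.664/12.0 = 0.4720, L₂ = ρ₂/(1-ρ₂) = 0.4720/(1-0.4720) = 0.8939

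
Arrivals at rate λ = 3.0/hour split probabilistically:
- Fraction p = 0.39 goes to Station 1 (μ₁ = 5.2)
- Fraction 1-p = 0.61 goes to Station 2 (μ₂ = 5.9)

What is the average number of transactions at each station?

Effective rates: λ₁ = 3.0×0.39 = 1.17, λ₂ = 3.0×0.61 = 1.83
Station 1: ρ₁ = 1.17/5.2 = 0.2250, L₁ = ρ₁/(1-ρ₁) = 0.2250/(1-0.2250) = 0.2903
Station 2: ρ₂ = 1.83/5.9 = 0.31017, L₂ = ρ₂/(1-ρ₂) = 0.31017/(1-0.31017) = 0.4496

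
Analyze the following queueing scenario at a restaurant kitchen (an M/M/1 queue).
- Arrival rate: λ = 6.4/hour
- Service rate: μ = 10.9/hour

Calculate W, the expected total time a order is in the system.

First, compute utilization: ρ = λ/μ = 6.4/10.9 = 0.5872
For M/M/1: W = 1/(μ-λ)
W = 1/(10.9-6.4) = 1/4.50
W = 0.2222 hours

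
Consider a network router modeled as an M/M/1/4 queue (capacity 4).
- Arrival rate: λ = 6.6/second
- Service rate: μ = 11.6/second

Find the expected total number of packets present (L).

ρ = λ/μ = 6.6/11.6 = 0.568966
P₀ = (1-ρ)/(1-ρ^(K+1)) = (1-0.568966)/(1-0.568966^5) = 0.43103/0.94037 = 0.4584
P_K = P₀×ρ^K = 0.458364 × 0.568966^4 = 0.458364 × 0.104796 = 0.04803
L = ρ[1 - (K+1)ρ^K + Kρ^(K+1)] / [(1-ρ)(1-ρ^(K+1))]
L = 0.568966 × (1 - 5×0.1048 + 4×0.05963) / ((1 - 0.568966) × (1 - 0.05963)) = 1.0030 packets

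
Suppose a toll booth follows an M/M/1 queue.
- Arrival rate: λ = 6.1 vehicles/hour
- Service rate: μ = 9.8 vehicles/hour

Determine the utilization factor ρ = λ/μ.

Server utilization: ρ = λ/μ
ρ = 6.1/9.8 = 0.6224
The server is busy 62.24% of the time.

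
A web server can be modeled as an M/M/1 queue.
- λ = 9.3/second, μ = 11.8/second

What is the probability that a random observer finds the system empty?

ρ = λ/μ = 9.3/11.8 = 0.7881
P(0) = 1 - ρ = 1 - 0.7881 = 0.2119
The server is idle 21.19% of the time.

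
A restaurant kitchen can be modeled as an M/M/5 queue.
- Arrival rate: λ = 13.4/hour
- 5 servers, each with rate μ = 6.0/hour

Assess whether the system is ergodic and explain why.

Stability requires ρ = λ/(cμ) < 1
ρ = 13.4/(5 × 6.0) = 13.4/30.00 = 0.4467
Since 0.4467 < 1, the system is STABLE.
The servers are busy 44.67% of the time.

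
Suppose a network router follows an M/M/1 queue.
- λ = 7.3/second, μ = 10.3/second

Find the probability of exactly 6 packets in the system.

ρ = λ/μ = 7.3/10.3 = 0.7087
P(n) = (1-ρ)ρⁿ
P(6) = (1-0.7087) × 0.7087^6
P(6) = 0.2913 × 0.1267
P(6) = 0.03691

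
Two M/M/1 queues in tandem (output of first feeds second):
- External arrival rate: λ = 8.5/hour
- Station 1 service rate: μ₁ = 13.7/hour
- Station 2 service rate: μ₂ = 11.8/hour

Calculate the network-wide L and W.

By Jackson's theorem, each station behaves as independent M/M/1.
Station 1: ρ₁ = 8.5/13.7 = 0.6204, L₁ = ρ₁/(1-ρ₁) = λ/(μ₁-λ) = 8.5/5.20 = 1.6346
Station 2: ρ₂ = 8.5/11.8 = 0.7203, L₂ = ρ₂/(1-ρ₂) = λ/(μ₂-λ) = 8.5/3.30 = 2.5758
Total: L = L₁ + L₂ = 1.6346 + 2.5758 = 4.2104
W = L/λ = 4.2104/8.5 = 0.4953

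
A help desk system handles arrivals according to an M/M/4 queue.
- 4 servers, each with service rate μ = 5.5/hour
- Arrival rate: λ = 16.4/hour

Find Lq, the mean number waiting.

Traffic intensity: ρ = λ/(cμ) = 16.4/(4×5.5) = 0.7455
Since ρ = 0.7455 < 1, system is stable.
Offered load a = λ/μ = cρ = 16.4/5.5 = 2.9818
P₀ = [ Σₙ₌₀^3 aⁿ/n! + a^4/(4!(1-ρ)) ]⁻¹
Σ = a^0/0! + a^1/1! + a^2/2! + a^3/3! = 1.0000 + 2.9818 + 4.4456 + 4.4187 = 12.8461
a^4/(4!(1-ρ)) = 79.0541/(24 × 0.254545) = 12.9404
P₀ = 1/(12.8461 + 12.9404) = 0.03878
Lq = P₀·a^4·ρ / (4!(1-ρ)²) = 0.038780 × 79.0541 × 0.74545 / (24 × 0.064793) = 1.4696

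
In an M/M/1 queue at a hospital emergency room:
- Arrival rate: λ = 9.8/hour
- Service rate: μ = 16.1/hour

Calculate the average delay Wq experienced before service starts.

First, compute utilization: ρ = λ/μ = 9.8/16.1 = 0.6087
For M/M/1: Wq = λ/(μ(μ-λ))
Wq = 9.8/(16.1 × (16.1-9.8))
Wq = 9.8/(16.1 × 6.30)
Wq = 0.09662 hours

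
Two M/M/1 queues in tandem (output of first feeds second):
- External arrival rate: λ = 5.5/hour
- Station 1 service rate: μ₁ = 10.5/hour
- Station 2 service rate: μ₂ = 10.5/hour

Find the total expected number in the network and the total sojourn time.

By Jackson's theorem, each station behaves as independent M/M/1.
Station 1: ρ₁ = 5.5/10.5 = 0.5238, L₁ = ρ₁/(1-ρ₁) = λ/(μ₁-λ) = 5.5/5.00 = 1.1000
Station 2: ρ₂ = 5.5/10.5 = 0.5238, L₂ = ρ₂/(1-ρ₂) = λ/(μ₂-λ) = 5.5/5.00 = 1.1000
Total: L = L₁ + L₂ = 1.1000 + 1.1000 = 2.2000
W = L/λ = 2.2000/5.5 = 0.4000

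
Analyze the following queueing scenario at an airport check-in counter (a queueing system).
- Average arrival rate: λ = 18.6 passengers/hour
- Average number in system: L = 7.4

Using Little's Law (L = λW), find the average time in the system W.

Little's Law: L = λW, so W = L/λ
W = 7.4/18.6 = 0.3978 hours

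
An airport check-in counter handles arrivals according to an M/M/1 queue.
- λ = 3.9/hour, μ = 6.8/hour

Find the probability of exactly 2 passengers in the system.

ρ = λ/μ = 3.9/6.8 = 0.5735
P(n) = (1-ρ)ρⁿ
P(2) = (1-0.5735) × 0.5735^2
P(2) = 0.4265 × 0.3289
P(2) = 0.1403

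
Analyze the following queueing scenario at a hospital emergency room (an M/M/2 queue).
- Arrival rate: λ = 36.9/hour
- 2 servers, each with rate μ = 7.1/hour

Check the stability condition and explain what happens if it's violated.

Stability requires ρ = λ/(cμ) < 1
ρ = 36.9/(2 × 7.1) = 36.9/14.20 = 2.5986
Since 2.5986 ≥ 1, the system is UNSTABLE.
Need c > λ/μ = 36.9/7.1 = 5.20.
Minimum servers needed: c = 6.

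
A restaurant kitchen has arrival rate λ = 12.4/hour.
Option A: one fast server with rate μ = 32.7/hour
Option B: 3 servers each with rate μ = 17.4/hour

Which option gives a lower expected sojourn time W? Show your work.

Option A: single server μ = 32.7 (M/M/1)
  ρ_A = 12.4/32.7 = 0.3792
  W_A = 1/(μ-λ) = 1/(32.7-12.4) = 1/20.30 = 0.04926

Option B: 3 servers μ = 17.4 (M/M/3)
  ρ_B = λ/(cμ) = 12.4/(3×17.4) = 0.2375
  Offered load a = λ/μ = cρ = 12.4/17.4 = 0.7126
  P₀ = [ Σₙ₌₀^2 aⁿ/n! + a^3/(3!(1-ρ)) ]⁻¹
  Σ = a^0/0! + a^1/1! + a^2/2! = 1.0000 + 0.71264 + 0.25393 = 1.9666
  a^3/(3!(1-ρ)) = 0.36192/(6 × 0.76245) = 0.07911
  P₀ = 1/(1.9666 + 0.07911) = 0.4888
  Lq = P₀·a^3·ρ / (3!(1-ρ)²) = 0.4888 × 0.3619 × 0.2375 / (6 × 0.5813) = 0.01205
  Wq_B = Lq/λ = 0.012049/12.4 = 0.0009717
  W_B = Wq_B + 1/μ = 0.0009717 + 0.05747 = 0.05844

Since W_A = 0.04926 < W_B = 0.05844, Option A (single fast server) has the shorter time in system.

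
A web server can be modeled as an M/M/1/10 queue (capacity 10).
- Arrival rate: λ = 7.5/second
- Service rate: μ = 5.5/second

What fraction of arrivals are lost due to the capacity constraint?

ρ = λ/μ = 7.5/5.5 = 1.36364
P₀ = (1-ρ)/(1-ρ^(K+1)) = (1-1.36364)/(1-1.36364^11) = -0.3636/-29.3178 = 0.01240
P_K = P₀×ρ^K = 0.012403 × 1.36364^10 = 0.012403 × 22.2330 = 0.2758
Blocking probability = 27.58%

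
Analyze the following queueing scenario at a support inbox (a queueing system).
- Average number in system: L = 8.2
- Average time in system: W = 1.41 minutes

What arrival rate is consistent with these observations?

Little's Law: L = λW, so λ = L/W
λ = 8.2/1.41 = 5.8156 emails/minute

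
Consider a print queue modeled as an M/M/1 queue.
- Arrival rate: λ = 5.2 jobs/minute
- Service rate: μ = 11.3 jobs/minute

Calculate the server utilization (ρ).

Server utilization: ρ = λ/μ
ρ = 5.2/11.3 = 0.4602
The server is busy 46.02% of the time.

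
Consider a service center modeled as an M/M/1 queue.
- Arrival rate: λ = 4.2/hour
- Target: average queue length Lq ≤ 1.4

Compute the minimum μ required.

For M/M/1: Lq = λ²/(μ(μ-λ))
Need Lq ≤ 1.4, i.e. μ(μ-λ) ≥ λ²/1.4
μ² - 4.2μ - 17.64/1.4 ≥ 0  →  μ² - 4.2μ - 12.6000 ≥ 0
Quadratic formula (positive root): μ = [λ + √(λ² + 4×12.6000)]/2
Discriminant: 17.64 + 4×12.6000 = 68.0400, √68.0400 = 8.2486
μ ≥ (4.2 + 8.2486)/2 = 6.2243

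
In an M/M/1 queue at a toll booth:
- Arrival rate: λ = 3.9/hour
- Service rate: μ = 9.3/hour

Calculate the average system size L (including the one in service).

ρ = λ/μ = 3.9/9.3 = 0.4194
For M/M/1: L = λ/(μ-λ)
L = 3.9/(9.3-3.9) = 3.9/5.40
L = 0.7222 vehicles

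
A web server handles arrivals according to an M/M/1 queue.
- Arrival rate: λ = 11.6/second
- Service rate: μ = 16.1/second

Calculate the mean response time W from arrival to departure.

First, compute utilization: ρ = λ/μ = 11.6/16.1 = 0.7205
For M/M/1: W = 1/(μ-λ)
W = 1/(16.1-11.6) = 1/4.50
W = 0.2222 seconds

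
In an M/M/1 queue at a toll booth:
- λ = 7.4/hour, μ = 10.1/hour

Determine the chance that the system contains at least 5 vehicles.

ρ = λ/μ = 7.4/10.1 = 0.73267
P(N ≥ n) = ρⁿ
P(N ≥ 5) = 0.73267^5
P(N ≥ 5) = 0.2111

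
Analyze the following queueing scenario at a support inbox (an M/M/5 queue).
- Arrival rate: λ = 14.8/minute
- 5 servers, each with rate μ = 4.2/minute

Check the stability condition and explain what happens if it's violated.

Stability requires ρ = λ/(cμ) < 1
ρ = 14.8/(5 × 4.2) = 14.8/21.00 = 0.7048
Since 0.7048 < 1, the system is STABLE.
The servers are busy 70.48% of the time.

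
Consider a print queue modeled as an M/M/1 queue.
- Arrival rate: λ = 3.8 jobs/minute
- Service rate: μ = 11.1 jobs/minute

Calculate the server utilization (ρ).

Server utilization: ρ = λ/μ
ρ = 3.8/11.1 = 0.3423
The server is busy 34.23% of the time.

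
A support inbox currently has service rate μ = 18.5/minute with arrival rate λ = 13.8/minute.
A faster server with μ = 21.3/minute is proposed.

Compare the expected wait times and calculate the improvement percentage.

System 1: ρ₁ = 13.8/18.5 = 0.7459, W₁ = 1/(18.5-13.8) = 0.212766
System 2: ρ₂ = 13.8/21.3 = 0.6479, W₂ = 1/(21.3-13.8) = 0.133333
Improvement: (W₁-W₂)/W₁ = (0.212766-0.133333)/0.212766 = 37.33%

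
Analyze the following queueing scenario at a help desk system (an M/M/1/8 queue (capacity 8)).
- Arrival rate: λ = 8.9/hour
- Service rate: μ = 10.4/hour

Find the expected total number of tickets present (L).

ρ = λ/μ = 8.9/10.4 = 0.85577
P₀ = (1-ρ)/(1-ρ^(K+1)) = (1-0.85577)/(1-0.85577^9) = 0.1442/0.7538 = 0.1913
P_K = P₀×ρ^K = 0.19133 × 0.85577^8 = 0.19133 × 0.28764 = 0.05503
L = ρ[1 - (K+1)ρ^K + Kρ^(K+1)] / [(1-ρ)(1-ρ^(K+1))]
L = 0.85577 × (1 - 9×0.287645 + 8×0.246158) / ((1 - 0.85577) × (1 - 0.246158)) = 2.9945 tickets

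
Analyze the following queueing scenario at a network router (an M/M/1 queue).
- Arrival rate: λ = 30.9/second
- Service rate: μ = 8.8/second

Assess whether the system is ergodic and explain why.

Stability requires ρ = λ/(cμ) < 1
ρ = 30.9/(1 × 8.8) = 30.9/8.80 = 3.5114
Since 3.5114 ≥ 1, the system is UNSTABLE.
Queue grows without bound. Need μ > λ = 30.9.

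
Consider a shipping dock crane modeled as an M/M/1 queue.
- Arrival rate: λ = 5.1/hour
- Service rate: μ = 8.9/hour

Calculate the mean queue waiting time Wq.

First, compute utilization: ρ = λ/μ = 5.1/8.9 = 0.5730
For M/M/1: Wq = λ/(μ(μ-λ))
Wq = 5.1/(8.9 × (8.9-5.1))
Wq = 5.1/(8.9 × 3.80)
Wq = 0.1508 hours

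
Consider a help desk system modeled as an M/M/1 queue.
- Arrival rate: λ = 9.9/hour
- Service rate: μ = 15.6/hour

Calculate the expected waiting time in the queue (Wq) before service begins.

First, compute utilization: ρ = λ/μ = 9.9/15.6 = 0.6346
For M/M/1: Wq = λ/(μ(μ-λ))
Wq = 9.9/(15.6 × (15.6-9.9))
Wq = 9.9/(15.6 × 5.70)
Wq = 0.1113 hours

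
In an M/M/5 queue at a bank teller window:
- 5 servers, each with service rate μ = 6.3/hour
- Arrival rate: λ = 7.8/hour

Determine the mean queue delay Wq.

Traffic intensity: ρ = λ/(cμ) = 7.8/(5×6.3) = 0.2476
Since ρ = 0.2476 < 1, system is stable.
Offered load a = λ/μ = cρ = 7.8/6.3 = 1.2381
P₀ = [ Σₙ₌₀^4 aⁿ/n! + a^5/(5!(1-ρ)) ]⁻¹
Σ = a^0/0! + a^1/1! + a^2/2! + a^3/3! + a^4/4! = 1.0000 + 1.2381 + 0.7664 + 0.3163 + 0.09791 = 3.4187
a^5/(5!(1-ρ)) = 2.9092/(120 × 0.7524) = 0.03222
P₀ = 1/(3.4187 + 0.03222) = 0.2898
Lq = P₀·a^5·ρ / (5!(1-ρ)²) = 0.2898 × 2.9092 × 0.2476 / (120 × 0.5661) = 0.003073
Wq = Lq/λ = 0.003073/7.8 = 0.0003940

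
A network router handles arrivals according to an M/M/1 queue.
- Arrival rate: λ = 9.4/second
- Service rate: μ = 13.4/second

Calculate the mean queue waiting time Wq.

First, compute utilization: ρ = λ/μ = 9.4/13.4 = 0.7015
For M/M/1: Wq = λ/(μ(μ-λ))
Wq = 9.4/(13.4 × (13.4-9.4))
Wq = 9.4/(13.4 × 4.00)
Wq = 0.1754 seconds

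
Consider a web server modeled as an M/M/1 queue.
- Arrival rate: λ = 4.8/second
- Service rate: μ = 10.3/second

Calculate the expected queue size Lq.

ρ = λ/μ = 4.8/10.3 = 0.4660
For M/M/1: Lq = λ²/(μ(μ-λ))
Lq = 23.04/(10.3 × 5.50)
Lq = 0.4067 requests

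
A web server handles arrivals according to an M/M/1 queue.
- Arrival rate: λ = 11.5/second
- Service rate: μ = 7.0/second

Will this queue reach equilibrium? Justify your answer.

Stability requires ρ = λ/(cμ) < 1
ρ = 11.5/(1 × 7.0) = 11.5/7.00 = 1.6429
Since 1.6429 ≥ 1, the system is UNSTABLE.
Queue grows without bound. Need μ > λ = 11.5.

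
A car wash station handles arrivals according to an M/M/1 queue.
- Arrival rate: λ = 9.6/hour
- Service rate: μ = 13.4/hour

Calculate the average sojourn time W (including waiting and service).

First, compute utilization: ρ = λ/μ = 9.6/13.4 = 0.7164
For M/M/1: W = 1/(μ-λ)
W = 1/(13.4-9.6) = 1/3.80
W = 0.2632 hours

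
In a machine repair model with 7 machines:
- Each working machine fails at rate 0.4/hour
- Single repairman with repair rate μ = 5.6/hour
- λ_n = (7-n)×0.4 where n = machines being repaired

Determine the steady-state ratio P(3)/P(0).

P(3)/P(0) = ∏_{i=0}^{3-1} λ_i/μ_{i+1}
= (7-0)×0.4/5.6 × (7-1)×0.4/5.6 × (7-2)×0.4/5.6
= 0.07653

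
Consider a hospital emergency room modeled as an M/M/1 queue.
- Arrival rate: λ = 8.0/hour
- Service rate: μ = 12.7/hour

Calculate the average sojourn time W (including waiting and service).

First, compute utilization: ρ = λ/μ = 8.0/12.7 = 0.6299
For M/M/1: W = 1/(μ-λ)
W = 1/(12.7-8.0) = 1/4.70
W = 0.2128 hours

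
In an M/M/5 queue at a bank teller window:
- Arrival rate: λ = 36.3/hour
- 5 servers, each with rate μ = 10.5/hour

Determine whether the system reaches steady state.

Stability requires ρ = λ/(cμ) < 1
ρ = 36.3/(5 × 10.5) = 36.3/52.50 = 0.6914
Since 0.6914 < 1, the system is STABLE.
The servers are busy 69.14% of the time.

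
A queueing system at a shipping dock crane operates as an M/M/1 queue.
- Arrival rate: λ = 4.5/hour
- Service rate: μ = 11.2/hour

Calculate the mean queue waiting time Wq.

First, compute utilization: ρ = λ/μ = 4.5/11.2 = 0.4018
For M/M/1: Wq = λ/(μ(μ-λ))
Wq = 4.5/(11.2 × (11.2-4.5))
Wq = 4.5/(11.2 × 6.70)
Wq = 0.05997 hours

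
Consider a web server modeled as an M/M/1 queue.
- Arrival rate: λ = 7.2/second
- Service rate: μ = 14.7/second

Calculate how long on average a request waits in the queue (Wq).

First, compute utilization: ρ = λ/μ = 7.2/14.7 = 0.4898
For M/M/1: Wq = λ/(μ(μ-λ))
Wq = 7.2/(14.7 × (14.7-7.2))
Wq = 7.2/(14.7 × 7.50)
Wq = 0.06531 seconds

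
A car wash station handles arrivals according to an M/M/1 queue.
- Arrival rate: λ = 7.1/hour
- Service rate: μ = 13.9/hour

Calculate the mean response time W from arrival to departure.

First, compute utilization: ρ = λ/μ = 7.1/13.9 = 0.5108
For M/M/1: W = 1/(μ-λ)
W = 1/(13.9-7.1) = 1/6.80
W = 0.1471 hours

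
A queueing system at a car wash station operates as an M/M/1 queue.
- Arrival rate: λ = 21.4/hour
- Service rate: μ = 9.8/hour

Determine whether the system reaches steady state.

Stability requires ρ = λ/(cμ) < 1
ρ = 21.4/(1 × 9.8) = 21.4/9.80 = 2.1837
Since 2.1837 ≥ 1, the system is UNSTABLE.
Queue grows without bound. Need μ > λ = 21.4.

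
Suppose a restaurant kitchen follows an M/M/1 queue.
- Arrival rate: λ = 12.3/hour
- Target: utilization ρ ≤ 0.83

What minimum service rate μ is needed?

ρ = λ/μ, so μ = λ/ρ
μ ≥ 12.3/0.83 = 14.8193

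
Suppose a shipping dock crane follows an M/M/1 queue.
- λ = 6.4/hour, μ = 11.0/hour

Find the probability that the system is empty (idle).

ρ = λ/μ = 6.4/11.0 = 0.5818
P(0) = 1 - ρ = 1 - 0.5818 = 0.4182
The server is idle 41.82% of the time.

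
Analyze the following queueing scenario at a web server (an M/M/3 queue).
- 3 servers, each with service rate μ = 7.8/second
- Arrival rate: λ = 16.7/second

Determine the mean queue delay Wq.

Traffic intensity: ρ = λ/(cμ) = 16.7/(3×7.8) = 0.7137
Since ρ = 0.7137 < 1, system is stable.
Offered load a = λ/μ = cρ = 16.7/7.8 = 2.1410
P₀ = [ Σₙ₌₀^2 aⁿ/n! + a^3/(3!(1-ρ)) ]⁻¹
Σ = a^0/0! + a^1/1! + a^2/2! = 1.0000 + 2.1410 + 2.2920 = 5.4330
a^3/(3!(1-ρ)) = 9.81444/(6 × 0.286325) = 5.7129
P₀ = 1/(5.4330 + 5.7129) = 0.08972
Lq = P₀·a^3·ρ / (3!(1-ρ)²) = 0.08972 × 9.8144 × 0.7137 / (6 × 0.08198) = 1.2776
Wq = Lq/λ = 1.2776/16.7 = 0.07650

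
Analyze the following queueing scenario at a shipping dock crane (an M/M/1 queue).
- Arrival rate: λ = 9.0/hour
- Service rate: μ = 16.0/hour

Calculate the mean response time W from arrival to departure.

First, compute utilization: ρ = λ/μ = 9.0/16.0 = 0.5625
For M/M/1: W = 1/(μ-λ)
W = 1/(16.0-9.0) = 1/7.00
W = 0.1429 hours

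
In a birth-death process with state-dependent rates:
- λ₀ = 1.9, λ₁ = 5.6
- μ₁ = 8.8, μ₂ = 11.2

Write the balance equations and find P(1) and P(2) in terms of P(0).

Balance equations:
State 0: λ₀P₀ = μ₁P₁ → P₁ = (λ₀/μ₁)P₀ = (1.9/8.8)P₀ = 0.2159P₀
State 1: P₂ = (λ₀λ₁)/(μ₁μ₂)P₀ = (1.9×5.6)/(8.8×11.2)P₀ = 0.1080P₀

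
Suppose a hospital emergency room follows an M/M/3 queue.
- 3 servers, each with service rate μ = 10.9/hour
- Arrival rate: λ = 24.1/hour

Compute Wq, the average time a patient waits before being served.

Traffic intensity: ρ = λ/(cμ) = 24.1/(3×10.9) = 0.7370
Since ρ = 0.7370 < 1, system is stable.
Offered load a = λ/μ = cρ = 24.1/10.9 = 2.2110
P₀ = [ Σₙ₌₀^2 aⁿ/n! + a^3/(3!(1-ρ)) ]⁻¹
Σ = a^0/0! + a^1/1! + a^2/2! = 1.0000 + 2.2110 + 2.4443 = 5.6553
a^3/(3!(1-ρ)) = 10.8087/(6 × 0.262997) = 6.8497
P₀ = 1/(5.6553 + 6.8497) = 0.07997
Lq = P₀·a^3·ρ / (3!(1-ρ)²) = 0.07997 × 10.8087 × 0.7370 / (6 × 0.06917) = 1.5350
Wq = Lq/λ = 1.5350/24.1 = 0.06369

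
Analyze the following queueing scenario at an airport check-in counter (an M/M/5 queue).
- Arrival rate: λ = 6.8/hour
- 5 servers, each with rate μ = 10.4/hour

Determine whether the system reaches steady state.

Stability requires ρ = λ/(cμ) < 1
ρ = 6.8/(5 × 10.4) = 6.8/52.00 = 0.1308
Since 0.1308 < 1, the system is STABLE.
The servers are busy 13.08% of the time.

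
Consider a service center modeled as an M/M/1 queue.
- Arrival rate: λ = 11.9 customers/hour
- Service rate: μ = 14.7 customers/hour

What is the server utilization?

Server utilization: ρ = λ/μ
ρ = 11.9/14.7 = 0.8095
The server is busy 80.95% of the time.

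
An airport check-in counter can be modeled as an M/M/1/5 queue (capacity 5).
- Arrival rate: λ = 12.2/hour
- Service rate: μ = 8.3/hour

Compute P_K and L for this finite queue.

ρ = λ/μ = 12.2/8.3 = 1.4699
P₀ = (1-ρ)/(1-ρ^(K+1)) = (1-1.4699)/(1-1.4699^6) = -0.4699/-9.0862 = 0.05172
P_K = P₀×ρ^K = 0.05172 × 1.4699^5 = 0.05172 × 6.8618 = 0.3549
Blocking probability P_5 = 0.3549 (35.49%)
L = ρ[1 - (K+1)ρ^K + Kρ^(K+1)] / [(1-ρ)(1-ρ^(K+1))]
L = 1.4699 × (1 - 6×6.861814 + 5×10.08618) / ((1 - 1.4699) × (1 - 10.08618)) = 3.5322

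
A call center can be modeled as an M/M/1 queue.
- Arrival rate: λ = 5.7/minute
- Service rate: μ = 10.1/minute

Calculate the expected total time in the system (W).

First, compute utilization: ρ = λ/μ = 5.7/10.1 = 0.5644
For M/M/1: W = 1/(μ-λ)
W = 1/(10.1-5.7) = 1/4.40
W = 0.2273 minutes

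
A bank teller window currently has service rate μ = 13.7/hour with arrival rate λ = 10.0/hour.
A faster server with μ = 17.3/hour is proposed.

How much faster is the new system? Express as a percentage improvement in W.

System 1: ρ₁ = 10.0/13.7 = 0.7299, W₁ = 1/(13.7-10.0) = 0.2703
System 2: ρ₂ = 10.0/17.3 = 0.5780, W₂ = 1/(17.3-10.0) = 0.1370
Improvement: (W₁-W₂)/W₁ = (0.2703-0.1370)/0.2703 = 49.32%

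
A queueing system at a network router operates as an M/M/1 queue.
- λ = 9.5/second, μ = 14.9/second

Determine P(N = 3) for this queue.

ρ = λ/μ = 9.5/14.9 = 0.63758
P(n) = (1-ρ)ρⁿ
P(3) = (1-0.63758) × 0.63758^3
P(3) = 0.3624 × 0.2592
P(3) = 0.09393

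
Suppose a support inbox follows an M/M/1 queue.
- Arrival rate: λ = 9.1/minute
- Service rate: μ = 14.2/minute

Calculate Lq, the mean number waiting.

ρ = λ/μ = 9.1/14.2 = 0.6408
For M/M/1: Lq = λ²/(μ(μ-λ))
Lq = 82.81/(14.2 × 5.10)
Lq = 1.1435 emails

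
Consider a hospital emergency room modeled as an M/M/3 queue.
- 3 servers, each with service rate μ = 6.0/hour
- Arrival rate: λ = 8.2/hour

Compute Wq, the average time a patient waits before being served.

Traffic intensity: ρ = λ/(cμ) = 8.2/(3×6.0) = 0.4556
Since ρ = 0.4556 < 1, system is stable.
Offered load a = λ/μ = cρ = 8.2/6.0 = 1.3667
P₀ = [ Σₙ₌₀^2 aⁿ/n! + a^3/(3!(1-ρ)) ]⁻¹
Σ = a^0/0! + a^1/1! + a^2/2! = 1.0000 + 1.3667 + 0.9339 = 3.3006
a^3/(3!(1-ρ)) = 2.5526/(6 × 0.54444) = 0.7814
P₀ = 1/(3.3006 + 0.7814) = 0.2450
Lq = P₀·a^3·ρ / (3!(1-ρ)²) = 0.2450 × 2.5526 × 0.4556 / (6 × 0.2964) = 0.1602
Wq = Lq/λ = 0.16018/8.2 = 0.01953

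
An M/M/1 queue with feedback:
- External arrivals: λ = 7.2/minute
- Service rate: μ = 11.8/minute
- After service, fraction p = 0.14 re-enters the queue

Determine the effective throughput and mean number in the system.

Effective arrival rate: λ_eff = λ/(1-p) = 7.2/(1-0.14) = 7.2/0.86 = 8.3721
ρ = λ_eff/μ = 8.3721/11.8 = 0.7095
L = ρ/(1-ρ) = 0.7095/(1-0.7095) = 2.4423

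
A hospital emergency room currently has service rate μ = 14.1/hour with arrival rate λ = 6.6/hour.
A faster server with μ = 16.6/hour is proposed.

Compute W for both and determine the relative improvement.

System 1: ρ₁ = 6.6/14.1 = 0.4681, W₁ = 1/(14.1-6.6) = 0.13333
System 2: ρ₂ = 6.6/16.6 = 0.3976, W₂ = 1/(16.6-6.6) = 0.10000
Improvement: (W₁-W₂)/W₁ = (0.13333-0.10000)/0.13333 = 25.00%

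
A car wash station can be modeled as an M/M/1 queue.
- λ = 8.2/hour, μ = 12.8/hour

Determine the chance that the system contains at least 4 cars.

ρ = λ/μ = 8.2/12.8 = 0.6406
P(N ≥ n) = ρⁿ
P(N ≥ 4) = 0.6406^4
P(N ≥ 4) = 0.1684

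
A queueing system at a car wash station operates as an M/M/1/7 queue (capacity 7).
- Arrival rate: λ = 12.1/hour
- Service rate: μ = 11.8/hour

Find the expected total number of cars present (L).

ρ = λ/μ = 12.1/11.8 = 1.02542
P₀ = (1-ρ)/(1-ρ^(K+1)) = (1-1.02542)/(1-1.02542^8) = -0.02542/-0.2224 = 0.1143
P_K = P₀×ρ^K = 0.1143 × 1.02542^7 = 0.1143 × 1.1921 = 0.1363
L = ρ[1 - (K+1)ρ^K + Kρ^(K+1)] / [(1-ρ)(1-ρ^(K+1))]
L = 1.02542 × (1 - 8×1.1920994 + 7×1.2224026) / ((1 - 1.02542) × (1 - 1.2224026)) = 3.6317 cars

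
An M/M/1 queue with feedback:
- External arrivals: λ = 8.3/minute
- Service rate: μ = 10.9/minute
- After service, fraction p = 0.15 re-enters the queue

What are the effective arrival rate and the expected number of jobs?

Effective arrival rate: λ_eff = λ/(1-p) = 8.3/(1-0.15) = 8.3/0.85 = 9.764706
ρ = λ_eff/μ = 9.764706/10.9 = 0.8958446
L = ρ/(1-ρ) = 0.8958446/(1-0.8958446) = 8.6010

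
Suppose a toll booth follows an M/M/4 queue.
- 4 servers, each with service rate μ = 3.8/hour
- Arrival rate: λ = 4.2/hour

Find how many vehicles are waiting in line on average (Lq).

Traffic intensity: ρ = λ/(cμ) = 4.2/(4×3.8) = 0.2763
Since ρ = 0.2763 < 1, system is stable.
Offered load a = λ/μ = cρ = 4.2/3.8 = 1.1053
P₀ = [ Σₙ₌₀^3 aⁿ/n! + a^4/(4!(1-ρ)) ]⁻¹
Σ = a^0/0! + a^1/1! + a^2/2! + a^3/3! = 1.0000 + 1.1053 + 0.6108 + 0.2250 = 2.9411
a^4/(4!(1-ρ)) = 1.4923/(24 × 0.7237) = 0.08592
P₀ = 1/(2.9411 + 0.08592) = 0.3304
Lq = P₀·a^4·ρ / (4!(1-ρ)²) = 0.3304 × 1.4923 × 0.2763 / (24 × 0.5237) = 0.01084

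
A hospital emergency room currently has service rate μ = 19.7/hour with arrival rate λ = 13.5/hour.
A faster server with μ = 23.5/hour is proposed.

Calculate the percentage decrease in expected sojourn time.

System 1: ρ₁ = 13.5/19.7 = 0.6853, W₁ = 1/(19.7-13.5) = 0.1613
System 2: ρ₂ = 13.5/23.5 = 0.5745, W₂ = 1/(23.5-13.5) = 0.1000
Improvement: (W₁-W₂)/W₁ = (0.1613-0.1000)/0.1613 = 38.00%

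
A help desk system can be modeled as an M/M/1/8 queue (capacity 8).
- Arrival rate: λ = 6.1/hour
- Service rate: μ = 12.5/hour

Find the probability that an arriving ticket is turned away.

ρ = λ/μ = 6.1/12.5 = 0.4880
P₀ = (1-ρ)/(1-ρ^(K+1)) = (1-0.4880)/(1-0.4880^9) = 0.5120/0.9984 = 0.5128
P_K = P₀×ρ^K = 0.5128 × 0.4880^8 = 0.5128 × 0.003216 = 0.001649
Blocking probability = 0.16%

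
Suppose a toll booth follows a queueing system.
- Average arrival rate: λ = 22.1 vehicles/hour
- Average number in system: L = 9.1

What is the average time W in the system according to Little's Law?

Little's Law: L = λW, so W = L/λ
W = 9.1/22.1 = 0.4118 hours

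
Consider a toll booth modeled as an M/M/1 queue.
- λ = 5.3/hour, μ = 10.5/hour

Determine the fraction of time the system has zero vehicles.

ρ = λ/μ = 5.3/10.5 = 0.5048
P(0) = 1 - ρ = 1 - 0.5048 = 0.4952
The server is idle 49.52% of the time.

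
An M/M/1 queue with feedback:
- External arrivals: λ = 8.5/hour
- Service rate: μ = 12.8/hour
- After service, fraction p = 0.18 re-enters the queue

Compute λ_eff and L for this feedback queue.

Effective arrival rate: λ_eff = λ/(1-p) = 8.5/(1-0.18) = 8.5/0.82 = 10.36585
ρ = λ_eff/μ = 10.36585/12.8 = 0.80983
L = ρ/(1-ρ) = 0.80983/(1-0.80983) = 4.2585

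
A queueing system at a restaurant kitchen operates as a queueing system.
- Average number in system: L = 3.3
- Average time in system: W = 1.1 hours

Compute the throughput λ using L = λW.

Little's Law: L = λW, so λ = L/W
λ = 3.3/1.1 = 3.0000 orders/hour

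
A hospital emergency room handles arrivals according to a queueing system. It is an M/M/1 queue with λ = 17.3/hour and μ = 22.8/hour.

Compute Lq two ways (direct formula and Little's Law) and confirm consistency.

Method 1 (direct): Lq = λ²/(μ(μ-λ)) = 299.29/(22.8 × 5.50) = 2.3867

Method 2 (Little's Law):
W = 1/(μ-λ) = 1/5.50 = 0.18182
Wq = W - 1/μ = 0.18182 - 0.043860 = 0.13796
Lq = λWq = 17.3 × 0.13796 = 2.3867 ✔ (matches Method 1)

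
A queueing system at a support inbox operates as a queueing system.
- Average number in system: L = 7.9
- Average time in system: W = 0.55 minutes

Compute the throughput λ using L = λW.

Little's Law: L = λW, so λ = L/W
λ = 7.9/0.55 = 14.3636 emails/minute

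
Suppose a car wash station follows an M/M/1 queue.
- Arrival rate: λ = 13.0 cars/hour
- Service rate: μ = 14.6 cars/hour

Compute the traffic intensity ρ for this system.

Server utilization: ρ = λ/μ
ρ = 13.0/14.6 = 0.8904
The server is busy 89.04% of the time.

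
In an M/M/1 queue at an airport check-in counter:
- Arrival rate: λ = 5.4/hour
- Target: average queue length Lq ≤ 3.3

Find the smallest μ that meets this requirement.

For M/M/1: Lq = λ²/(μ(μ-λ))
Need Lq ≤ 3.3, i.e. μ(μ-λ) ≥ λ²/3.3
μ² - 5.4μ - 29.16/3.3 ≥ 0  →  μ² - 5.4μ - 8.836364 ≥ 0
Quadratic formula (positive root): μ = [λ + √(λ² + 4×8.836364)]/2
Discriminant: 29.16 + 4×8.836364 = 64.5055, √64.5055 = 8.03153
μ ≥ (5.4 + 8.03153)/2 = 6.7158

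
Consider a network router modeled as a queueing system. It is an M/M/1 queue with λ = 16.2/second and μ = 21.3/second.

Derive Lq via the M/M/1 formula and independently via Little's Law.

Method 1 (direct): Lq = λ²/(μ(μ-λ)) = 262.44/(21.3 × 5.10) = 2.4159

Method 2 (Little's Law):
W = 1/(μ-λ) = 1/5.10 = 0.19608
Wq = W - 1/μ = 0.19608 - 0.046948 = 0.14913
Lq = λWq = 16.2 × 0.14913 = 2.4159 ✔ (matches Method 1)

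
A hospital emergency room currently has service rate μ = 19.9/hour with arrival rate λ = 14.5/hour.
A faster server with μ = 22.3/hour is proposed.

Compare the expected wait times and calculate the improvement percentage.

System 1: ρ₁ = 14.5/19.9 = 0.7286, W₁ = 1/(19.9-14.5) = 0.18519
System 2: ρ₂ = 14.5/22.3 = 0.6502, W₂ = 1/(22.3-14.5) = 0.12821
Improvement: (W₁-W₂)/W₁ = (0.18519-0.12821)/0.18519 = 30.77%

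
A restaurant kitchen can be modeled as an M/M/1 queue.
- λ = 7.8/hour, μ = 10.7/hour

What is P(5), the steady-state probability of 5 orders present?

ρ = λ/μ = 7.8/10.7 = 0.72897
P(n) = (1-ρ)ρⁿ
P(5) = (1-0.72897) × 0.72897^5
P(5) = 0.27103 × 0.20585
P(5) = 0.05579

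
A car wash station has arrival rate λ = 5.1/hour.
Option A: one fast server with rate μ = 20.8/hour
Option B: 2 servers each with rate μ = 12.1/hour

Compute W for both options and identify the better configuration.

Option A: single server μ = 20.8 (M/M/1)
  ρ_A = 5.1/20.8 = 0.2452
  W_A = 1/(μ-λ) = 1/(20.8-5.1) = 1/15.70 = 0.06369

Option B: 2 servers μ = 12.1 (M/M/2)
  ρ_B = λ/(cμ) = 5.1/(2×12.1) = 0.2107
  Offered load a = λ/μ = cρ = 5.1/12.1 = 0.4215
  P₀ = [ Σₙ₌₀^1 aⁿ/n! + a^2/(2!(1-ρ)) ]⁻¹
  Σ = a^0/0! + a^1/1! = 1.0000 + 0.4215 = 1.4215
  a^2/(2!(1-ρ)) = 0.17765/(2 × 0.78926) = 0.1125
  P₀ = 1/(1.4215 + 0.1125) = 0.6519
  Lq = P₀·a^2·ρ / (2!(1-ρ)²) = 0.6519 × 0.1777 × 0.2107 / (2 × 0.6229) = 0.01959
  Wq_B = Lq/λ = 0.0195895/5.1 = 0.0038411
  W_B = Wq_B + 1/μ = 0.0038411 + 0.082645 = 0.08649

Since W_A = 0.06369 < W_B = 0.08649, Option A (single fast server) has the shorter time in system.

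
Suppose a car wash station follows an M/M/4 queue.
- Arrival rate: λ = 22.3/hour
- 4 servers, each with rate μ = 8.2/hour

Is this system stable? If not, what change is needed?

Stability requires ρ = λ/(cμ) < 1
ρ = 22.3/(4 × 8.2) = 22.3/32.80 = 0.6799
Since 0.6799 < 1, the system is STABLE.
The servers are busy 67.99% of the time.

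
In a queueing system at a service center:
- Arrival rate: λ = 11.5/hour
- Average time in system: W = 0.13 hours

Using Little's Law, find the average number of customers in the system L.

Little's Law: L = λW
L = 11.5 × 0.13 = 1.4950 customers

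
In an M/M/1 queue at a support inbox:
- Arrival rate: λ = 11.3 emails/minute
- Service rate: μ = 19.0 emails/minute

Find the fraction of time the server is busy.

Server utilization: ρ = λ/μ
ρ = 11.3/19.0 = 0.5947
The server is busy 59.47% of the time.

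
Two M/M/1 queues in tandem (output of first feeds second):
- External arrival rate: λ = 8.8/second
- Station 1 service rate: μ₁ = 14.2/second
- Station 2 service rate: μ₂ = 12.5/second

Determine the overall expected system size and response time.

By Jackson's theorem, each station behaves as independent M/M/1.
Station 1: ρ₁ = 8.8/14.2 = 0.6197, L₁ = ρ₁/(1-ρ₁) = λ/(μ₁-λ) = 8.8/5.40 = 1.6296
Station 2: ρ₂ = 8.8/12.5 = 0.7040, L₂ = ρ₂/(1-ρ₂) = λ/(μ₂-λ) = 8.8/3.70 = 2.3784
Total: L = L₁ + L₂ = 1.6296 + 2.3784 = 4.0080
W = L/λ = 4.0080/8.8 = 0.4555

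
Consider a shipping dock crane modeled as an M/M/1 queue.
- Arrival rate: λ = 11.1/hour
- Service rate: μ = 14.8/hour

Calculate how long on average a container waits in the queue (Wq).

First, compute utilization: ρ = λ/μ = 11.1/14.8 = 0.7500
For M/M/1: Wq = λ/(μ(μ-λ))
Wq = 11.1/(14.8 × (14.8-11.1))
Wq = 11.1/(14.8 × 3.70)
Wq = 0.2027 hours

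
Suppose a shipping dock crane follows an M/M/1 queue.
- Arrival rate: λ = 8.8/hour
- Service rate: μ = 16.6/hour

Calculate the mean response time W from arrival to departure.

First, compute utilization: ρ = λ/μ = 8.8/16.6 = 0.5301
For M/M/1: W = 1/(μ-λ)
W = 1/(16.6-8.8) = 1/7.80
W = 0.1282 hours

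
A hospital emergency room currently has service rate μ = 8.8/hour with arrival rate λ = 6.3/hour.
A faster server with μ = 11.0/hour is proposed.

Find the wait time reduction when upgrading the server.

System 1: ρ₁ = 6.3/8.8 = 0.7159, W₁ = 1/(8.8-6.3) = 0.40000
System 2: ρ₂ = 6.3/11.0 = 0.5727, W₂ = 1/(11.0-6.3) = 0.21277
Improvement: (W₁-W₂)/W₁ = (0.40000-0.21277)/0.40000 = 46.81%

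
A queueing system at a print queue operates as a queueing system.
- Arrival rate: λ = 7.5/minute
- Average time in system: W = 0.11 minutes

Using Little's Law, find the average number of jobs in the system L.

Little's Law: L = λW
L = 7.5 × 0.11 = 0.8250 jobs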